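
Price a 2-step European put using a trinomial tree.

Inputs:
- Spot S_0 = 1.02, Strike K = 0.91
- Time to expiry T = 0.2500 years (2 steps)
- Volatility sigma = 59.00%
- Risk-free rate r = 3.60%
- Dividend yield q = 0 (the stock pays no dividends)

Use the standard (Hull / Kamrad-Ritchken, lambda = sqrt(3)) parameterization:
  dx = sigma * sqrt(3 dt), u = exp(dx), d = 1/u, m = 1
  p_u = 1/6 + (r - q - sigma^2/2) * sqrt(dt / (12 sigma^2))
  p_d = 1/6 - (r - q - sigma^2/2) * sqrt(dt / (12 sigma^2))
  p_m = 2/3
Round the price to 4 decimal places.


dt = T/N = 0.125000; dx = sigma*sqrt(3*dt) = 0.361300
u = exp(dx) = 1.435194; d = 1/u = 0.696770
p_u = 0.142786, p_m = 0.666667, p_d = 0.190547
Discount per step: exp(-r*dt) = 0.995510
Stock lattice S(k, j) with j the centered position index:
  k=0: S(0,+0) = 1.0200
  k=1: S(1,-1) = 0.7107; S(1,+0) = 1.0200; S(1,+1) = 1.4639
  k=2: S(2,-2) = 0.4952; S(2,-1) = 0.7107; S(2,+0) = 1.0200; S(2,+1) = 1.4639; S(2,+2) = 2.1010
Terminal payoffs V(N, j) = max(K - S_T, 0):
  V(2,-2) = 0.414802; V(2,-1) = 0.199294; V(2,+0) = 0.000000; V(2,+1) = 0.000000; V(2,+2) = 0.000000
Backward induction: V(k, j) = exp(-r*dt) * [p_u * V(k+1, j+1) + p_m * V(k+1, j) + p_d * V(k+1, j-1)]
  V(1,-1) = exp(-r*dt) * [p_u*0.000000 + p_m*0.199294 + p_d*0.414802] = 0.210951
  V(1,+0) = exp(-r*dt) * [p_u*0.000000 + p_m*0.000000 + p_d*0.199294] = 0.037805
  V(1,+1) = exp(-r*dt) * [p_u*0.000000 + p_m*0.000000 + p_d*0.000000] = 0.000000
  V(0,+0) = exp(-r*dt) * [p_u*0.000000 + p_m*0.037805 + p_d*0.210951] = 0.065106

Answer: Price = V(0,0) = 0.0651


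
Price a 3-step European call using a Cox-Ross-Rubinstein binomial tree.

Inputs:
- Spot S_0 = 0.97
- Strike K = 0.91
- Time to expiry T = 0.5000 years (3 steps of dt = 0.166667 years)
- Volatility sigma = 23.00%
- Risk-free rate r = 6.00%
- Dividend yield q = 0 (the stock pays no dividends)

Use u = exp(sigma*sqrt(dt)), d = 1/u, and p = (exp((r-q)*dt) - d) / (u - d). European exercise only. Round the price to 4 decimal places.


dt = T/N = 0.166667
u = exp(sigma*sqrt(dt)) = 1.098447; d = 1/u = 0.910376
p = (exp((r-q)*dt) - d) / (u - d) = 0.529981
Discount per step: exp(-r*dt) = 0.990050
Stock lattice S(k, i) with i counting down-moves:
  k=0: S(0,0) = 0.9700
  k=1: S(1,0) = 1.0655; S(1,1) = 0.8831
  k=2: S(2,0) = 1.1704; S(2,1) = 0.9700; S(2,2) = 0.8039
  k=3: S(3,0) = 1.2856; S(3,1) = 1.0655; S(3,2) = 0.8831; S(3,3) = 0.7319
Terminal payoffs V(N, i) = max(S_T - K, 0):
  V(3,0) = 0.375608; V(3,1) = 0.155493; V(3,2) = 0.000000; V(3,3) = 0.000000
Backward induction: V(k, i) = exp(-r*dt) * [p * V(k+1, i) + (1-p) * V(k+1, i+1)].
  V(2,0) = exp(-r*dt) * [p*0.375608 + (1-p)*0.155493] = 0.269442
  V(2,1) = exp(-r*dt) * [p*0.155493 + (1-p)*0.000000] = 0.081589
  V(2,2) = exp(-r*dt) * [p*0.000000 + (1-p)*0.000000] = 0.000000
  V(1,0) = exp(-r*dt) * [p*0.269442 + (1-p)*0.081589] = 0.179345
  V(1,1) = exp(-r*dt) * [p*0.081589 + (1-p)*0.000000] = 0.042810
  V(0,0) = exp(-r*dt) * [p*0.179345 + (1-p)*0.042810] = 0.114025

Answer: Price = V(0,0) = 0.1140


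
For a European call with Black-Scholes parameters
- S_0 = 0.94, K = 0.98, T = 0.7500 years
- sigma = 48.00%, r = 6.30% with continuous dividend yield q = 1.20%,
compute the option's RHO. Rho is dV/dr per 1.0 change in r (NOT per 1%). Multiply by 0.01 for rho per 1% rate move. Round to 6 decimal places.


d1 = 0.1996123690; d2 = -0.2160798248
phi(d1) = 0.3910729818; exp(-qT) = 0.9910403788; exp(-rT) = 0.9538489056
N(d2) = 0.4144627629
Rho = K*T*exp(-rT)*N(d2) = 0.9800 * 0.7500 * 0.9538489056 * 0.4144627629 = 0.290571

Answer: Rho = 0.290571


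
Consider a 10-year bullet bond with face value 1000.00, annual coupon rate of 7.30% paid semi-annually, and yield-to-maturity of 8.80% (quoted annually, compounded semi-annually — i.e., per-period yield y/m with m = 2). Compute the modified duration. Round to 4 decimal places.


Answer: Modified duration = 6.8018

Derivation:
Coupon per period c = face * coupon_rate / m = 36.500000
Periods per year m = 2; per-period yield y/m = 0.044000
Number of cashflows N = 20
Cashflows (t years, CF_t, discount factor 1/(1+y/m)^(m*t), PV):
  t = 0.5000: CF_t = 36.500000, DF = 0.957854, PV = 34.961686
  t = 1.0000: CF_t = 36.500000, DF = 0.917485, PV = 33.488205
  t = 1.5000: CF_t = 36.500000, DF = 0.878817, PV = 32.076825
  t = 2.0000: CF_t = 36.500000, DF = 0.841779, PV = 30.724928
  t = 2.5000: CF_t = 36.500000, DF = 0.806302, PV = 29.430007
  t = 3.0000: CF_t = 36.500000, DF = 0.772320, PV = 28.189662
  t = 3.5000: CF_t = 36.500000, DF = 0.739770, PV = 27.001592
  t = 4.0000: CF_t = 36.500000, DF = 0.708592, PV = 25.863594
  t = 4.5000: CF_t = 36.500000, DF = 0.678728, PV = 24.773558
  t = 5.0000: CF_t = 36.500000, DF = 0.650122, PV = 23.729461
  t = 5.5000: CF_t = 36.500000, DF = 0.622722, PV = 22.729369
  t = 6.0000: CF_t = 36.500000, DF = 0.596477, PV = 21.771426
  t = 6.5000: CF_t = 36.500000, DF = 0.571339, PV = 20.853857
  t = 7.0000: CF_t = 36.500000, DF = 0.547259, PV = 19.974958
  t = 7.5000: CF_t = 36.500000, DF = 0.524195, PV = 19.133102
  t = 8.0000: CF_t = 36.500000, DF = 0.502102, PV = 18.326726
  t = 8.5000: CF_t = 36.500000, DF = 0.480941, PV = 17.554335
  t = 9.0000: CF_t = 36.500000, DF = 0.460671, PV = 16.814497
  t = 9.5000: CF_t = 36.500000, DF = 0.441256, PV = 16.105840
  t = 10.0000: CF_t = 1036.500000, DF = 0.422659, PV = 438.085958
Price P = sum_t PV_t = 901.589587
First compute Macaulay numerator sum_t t * PV_t:
  t * PV_t at t = 0.5000: 17.480843
  t * PV_t at t = 1.0000: 33.488205
  t * PV_t at t = 1.5000: 48.115237
  t * PV_t at t = 2.0000: 61.449855
  t * PV_t at t = 2.5000: 73.575018
  t * PV_t at t = 3.0000: 84.568987
  t * PV_t at t = 3.5000: 94.505573
  t * PV_t at t = 4.0000: 103.454376
  t * PV_t at t = 4.5000: 111.481009
  t * PV_t at t = 5.0000: 118.647306
  t * PV_t at t = 5.5000: 125.011529
  t * PV_t at t = 6.0000: 130.628557
  t * PV_t at t = 6.5000: 135.550068
  t * PV_t at t = 7.0000: 139.824709
  t * PV_t at t = 7.5000: 143.498264
  t * PV_t at t = 8.0000: 146.613808
  t * PV_t at t = 8.5000: 149.211849
  t * PV_t at t = 9.0000: 151.330476
  t * PV_t at t = 9.5000: 153.005483
  t * PV_t at t = 10.0000: 4380.859582
Macaulay duration D = 6402.300734 / 901.589587 = 7.101125
Modified duration = D / (1 + y/m) = 7.101125 / (1 + 0.044000) = 6.801844


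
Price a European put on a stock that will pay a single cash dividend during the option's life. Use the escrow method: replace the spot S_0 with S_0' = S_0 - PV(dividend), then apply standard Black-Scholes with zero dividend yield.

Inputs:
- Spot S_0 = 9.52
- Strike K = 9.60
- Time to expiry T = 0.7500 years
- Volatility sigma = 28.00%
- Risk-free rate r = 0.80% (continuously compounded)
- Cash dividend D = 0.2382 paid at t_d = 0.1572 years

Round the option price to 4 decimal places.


PV(D) = D * exp(-r * t_d) = 0.2382 * 0.99874319 = 0.23790063
S_0' = S_0 - PV(D) = 9.5200 - 0.23790063 = 9.28209937
d1 = (ln(S_0'/K) + (r + sigma^2/2)*T) / (sigma*sqrt(T)) = 0.00711233
d2 = d1 - sigma*sqrt(T) = -0.23537478
exp(-rT) = 0.99401796
N(-d1) = 0.49716262; N(-d2) = 0.59304107
P = K * exp(-rT) * N(-d2) - S_0' * N(-d1) = 9.6000 * 0.99401796 * 0.59304107 - 9.28209937 * 0.49716262 = 1.0444

Answer: Price = 1.0444


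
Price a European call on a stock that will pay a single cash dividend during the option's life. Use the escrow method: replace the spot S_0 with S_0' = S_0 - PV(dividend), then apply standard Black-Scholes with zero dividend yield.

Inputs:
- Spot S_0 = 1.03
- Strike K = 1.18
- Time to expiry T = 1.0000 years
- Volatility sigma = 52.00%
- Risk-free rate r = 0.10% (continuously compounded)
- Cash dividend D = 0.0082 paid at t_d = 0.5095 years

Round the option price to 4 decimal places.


Answer: Price = 0.1555

Derivation:
PV(D) = D * exp(-r * t_d) = 0.0082 * 0.99949063 = 0.00819582
S_0' = S_0 - PV(D) = 1.0300 - 0.00819582 = 1.02180418
d1 = (ln(S_0'/K) + (r + sigma^2/2)*T) / (sigma*sqrt(T)) = -0.01489341
d2 = d1 - sigma*sqrt(T) = -0.53489341
exp(-rT) = 0.99900050
N(d1) = 0.49405861; N(d2) = 0.29636178
C = S_0' * N(d1) - K * exp(-rT) * N(d2) = 1.02180418 * 0.49405861 - 1.1800 * 0.99900050 * 0.29636178 = 0.1555


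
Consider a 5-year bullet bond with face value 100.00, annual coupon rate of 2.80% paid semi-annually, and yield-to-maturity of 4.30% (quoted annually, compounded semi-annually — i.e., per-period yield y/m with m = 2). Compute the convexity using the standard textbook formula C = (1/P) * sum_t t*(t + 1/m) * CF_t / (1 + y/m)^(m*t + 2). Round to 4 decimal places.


Coupon per period c = face * coupon_rate / m = 1.400000
Periods per year m = 2; per-period yield y/m = 0.021500
Number of cashflows N = 10
Cashflows (t years, CF_t, discount factor 1/(1+y/m)^(m*t), PV):
  t = 0.5000: CF_t = 1.400000, DF = 0.978953, PV = 1.370534
  t = 1.0000: CF_t = 1.400000, DF = 0.958348, PV = 1.341687
  t = 1.5000: CF_t = 1.400000, DF = 0.938177, PV = 1.313448
  t = 2.0000: CF_t = 1.400000, DF = 0.918431, PV = 1.285803
  t = 2.5000: CF_t = 1.400000, DF = 0.899100, PV = 1.258740
  t = 3.0000: CF_t = 1.400000, DF = 0.880177, PV = 1.232247
  t = 3.5000: CF_t = 1.400000, DF = 0.861651, PV = 1.206311
  t = 4.0000: CF_t = 1.400000, DF = 0.843515, PV = 1.180922
  t = 4.5000: CF_t = 1.400000, DF = 0.825762, PV = 1.156066
  t = 5.0000: CF_t = 101.400000, DF = 0.808381, PV = 81.969870
Price P = sum_t PV_t = 93.315629
Convexity numerator sum_t t*(t + 1/m) * CF_t / (1+y/m)^(m*t + 2):
  t = 0.5000: term = 0.656724
  t = 1.0000: term = 1.928705
  t = 1.5000: term = 3.776221
  t = 2.0000: term = 6.161236
  t = 2.5000: term = 9.047336
  t = 3.0000: term = 12.399677
  t = 3.5000: term = 16.184927
  t = 4.0000: term = 20.371210
  t = 4.5000: term = 24.928060
  t = 5.0000: term = 2160.280757
Convexity = (1/P) * sum = 2255.734852 / 93.315629 = 24.173173

Answer: Convexity = 24.1732


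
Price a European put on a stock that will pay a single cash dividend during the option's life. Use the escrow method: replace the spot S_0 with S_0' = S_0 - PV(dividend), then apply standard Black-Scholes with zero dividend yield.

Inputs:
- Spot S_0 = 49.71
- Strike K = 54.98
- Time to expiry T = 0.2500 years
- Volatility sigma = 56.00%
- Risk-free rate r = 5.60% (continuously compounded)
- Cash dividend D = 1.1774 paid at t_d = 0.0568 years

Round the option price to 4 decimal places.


PV(D) = D * exp(-r * t_d) = 1.1774 * 0.99682425 = 1.17366088
S_0' = S_0 - PV(D) = 49.7100 - 1.17366088 = 48.53633912
d1 = (ln(S_0'/K) + (r + sigma^2/2)*T) / (sigma*sqrt(T)) = -0.25520252
d2 = d1 - sigma*sqrt(T) = -0.53520252
exp(-rT) = 0.98609754
N(-d1) = 0.60071666; N(-d2) = 0.70374509
P = K * exp(-rT) * N(-d2) - S_0' * N(-d1) = 54.9800 * 0.98609754 * 0.70374509 - 48.53633912 * 0.60071666 = 8.9974

Answer: Price = 8.9974


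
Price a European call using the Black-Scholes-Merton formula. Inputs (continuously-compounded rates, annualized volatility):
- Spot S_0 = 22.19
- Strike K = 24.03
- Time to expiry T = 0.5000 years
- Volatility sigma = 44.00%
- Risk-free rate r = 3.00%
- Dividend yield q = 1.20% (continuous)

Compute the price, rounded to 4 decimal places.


d1 = (ln(S/K) + (r - q + 0.5*sigma^2) * T) / (sigma * sqrt(T)) = -0.07155057
d2 = d1 - sigma * sqrt(T) = -0.38267755
exp(-rT) = 0.98511194; exp(-qT) = 0.99401796
C = S_0 * exp(-qT) * N(d1) - K * exp(-rT) * N(d2)
N(d1) = 0.47147979; N(d2) = 0.35097943
C = 22.1900 * 0.99401796 * 0.47147979 - 24.0300 * 0.98511194 * 0.35097943 = 2.0911

Answer: Price = 2.0911


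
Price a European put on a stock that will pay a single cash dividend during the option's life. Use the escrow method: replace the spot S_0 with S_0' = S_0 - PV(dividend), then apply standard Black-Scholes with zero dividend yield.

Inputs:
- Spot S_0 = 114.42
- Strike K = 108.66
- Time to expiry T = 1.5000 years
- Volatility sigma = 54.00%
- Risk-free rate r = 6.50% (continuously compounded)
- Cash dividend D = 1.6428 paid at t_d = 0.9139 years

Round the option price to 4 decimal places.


Answer: Price = 20.7917

Derivation:
PV(D) = D * exp(-r * t_d) = 1.6428 * 0.94232646 = 1.54805391
S_0' = S_0 - PV(D) = 114.4200 - 1.54805391 = 112.87194609
d1 = (ln(S_0'/K) + (r + sigma^2/2)*T) / (sigma*sqrt(T)) = 0.53560696
d2 = d1 - sigma*sqrt(T) = -0.12575527
exp(-rT) = 0.90710234
N(-d1) = 0.29611511; N(-d2) = 0.55003717
P = K * exp(-rT) * N(-d2) - S_0' * N(-d1) = 108.6600 * 0.90710234 * 0.55003717 - 112.87194609 * 0.29611511 = 20.7917


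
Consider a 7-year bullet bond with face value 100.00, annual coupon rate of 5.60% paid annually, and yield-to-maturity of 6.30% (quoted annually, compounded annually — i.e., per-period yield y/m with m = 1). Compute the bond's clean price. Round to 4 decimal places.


Answer: Price = 96.1337

Derivation:
Coupon per period c = face * coupon_rate / m = 5.600000
Periods per year m = 1; per-period yield y/m = 0.063000
Number of cashflows N = 7
Cashflows (t years, CF_t, discount factor 1/(1+y/m)^(m*t), PV):
  t = 1.0000: CF_t = 5.600000, DF = 0.940734, PV = 5.268109
  t = 2.0000: CF_t = 5.600000, DF = 0.884980, PV = 4.955888
  t = 3.0000: CF_t = 5.600000, DF = 0.832531, PV = 4.662171
  t = 4.0000: CF_t = 5.600000, DF = 0.783190, PV = 4.385862
  t = 5.0000: CF_t = 5.600000, DF = 0.736773, PV = 4.125929
  t = 6.0000: CF_t = 5.600000, DF = 0.693107, PV = 3.881400
  t = 7.0000: CF_t = 105.600000, DF = 0.652029, PV = 68.854300
Price P = sum_t PV_t = 96.133659


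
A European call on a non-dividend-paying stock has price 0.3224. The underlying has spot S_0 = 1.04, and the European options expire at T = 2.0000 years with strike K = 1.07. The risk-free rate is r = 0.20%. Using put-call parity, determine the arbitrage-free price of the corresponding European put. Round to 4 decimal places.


Answer: Put price = 0.3481

Derivation:
Put-call parity: C - P = S_0 * exp(-qT) - K * exp(-rT).
S_0 * exp(-qT) = 1.0400 * 1.00000000 = 1.04000000
K * exp(-rT) = 1.0700 * 0.99600799 = 1.06572855
P = C - S*exp(-qT) + K*exp(-rT)
P = 0.3224 - 1.04000000 + 1.06572855 = 0.3481


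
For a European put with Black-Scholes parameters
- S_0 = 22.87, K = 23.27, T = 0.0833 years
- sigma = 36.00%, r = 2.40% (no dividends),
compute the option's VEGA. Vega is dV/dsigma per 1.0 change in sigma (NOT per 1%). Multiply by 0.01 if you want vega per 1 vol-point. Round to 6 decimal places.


Answer: Vega = 2.621263

Derivation:
d1 = -0.0956853981; d2 = -0.1995876599
phi(d1) = 0.3971201573; exp(-qT) = 1.0000000000; exp(-rT) = 0.9980027971
Vega = S * exp(-qT) * phi(d1) * sqrt(T) = 22.8700 * 1.0000000000 * 0.3971201573 * 0.2886173938 = 2.621263


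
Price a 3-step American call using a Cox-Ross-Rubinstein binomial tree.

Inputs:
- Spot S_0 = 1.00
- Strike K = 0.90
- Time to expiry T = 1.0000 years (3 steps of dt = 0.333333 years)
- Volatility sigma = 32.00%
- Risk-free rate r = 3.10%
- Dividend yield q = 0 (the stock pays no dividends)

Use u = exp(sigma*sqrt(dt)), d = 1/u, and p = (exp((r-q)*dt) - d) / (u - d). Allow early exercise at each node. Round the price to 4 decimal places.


Answer: Price = V(0,0) = 0.1972

Derivation:
dt = T/N = 0.333333
u = exp(sigma*sqrt(dt)) = 1.202920; d = 1/u = 0.831310
p = (exp((r-q)*dt) - d) / (u - d) = 0.481894
Discount per step: exp(-r*dt) = 0.989720
Stock lattice S(k, i) with i counting down-moves:
  k=0: S(0,0) = 1.0000
  k=1: S(1,0) = 1.2029; S(1,1) = 0.8313
  k=2: S(2,0) = 1.4470; S(2,1) = 1.0000; S(2,2) = 0.6911
  k=3: S(3,0) = 1.7406; S(3,1) = 1.2029; S(3,2) = 0.8313; S(3,3) = 0.5745
Terminal payoffs V(N, i) = max(S_T - K, 0):
  V(3,0) = 0.840646; V(3,1) = 0.302920; V(3,2) = 0.000000; V(3,3) = 0.000000
Backward induction: V(k, i) = exp(-r*dt) * [p * V(k+1, i) + (1-p) * V(k+1, i+1)]; then take max(V_cont, immediate exercise) for American.
  V(2,0) = exp(-r*dt) * [p*0.840646 + (1-p)*0.302920] = 0.556269; exercise = 0.547017; V(2,0) = max -> 0.556269
  V(2,1) = exp(-r*dt) * [p*0.302920 + (1-p)*0.000000] = 0.144475; exercise = 0.100000; V(2,1) = max -> 0.144475
  V(2,2) = exp(-r*dt) * [p*0.000000 + (1-p)*0.000000] = 0.000000; exercise = 0.000000; V(2,2) = max -> 0.000000
  V(1,0) = exp(-r*dt) * [p*0.556269 + (1-p)*0.144475] = 0.339391; exercise = 0.302920; V(1,0) = max -> 0.339391
  V(1,1) = exp(-r*dt) * [p*0.144475 + (1-p)*0.000000] = 0.068906; exercise = 0.000000; V(1,1) = max -> 0.068906
  V(0,0) = exp(-r*dt) * [p*0.339391 + (1-p)*0.068906] = 0.197203; exercise = 0.100000; V(0,0) = max -> 0.197203


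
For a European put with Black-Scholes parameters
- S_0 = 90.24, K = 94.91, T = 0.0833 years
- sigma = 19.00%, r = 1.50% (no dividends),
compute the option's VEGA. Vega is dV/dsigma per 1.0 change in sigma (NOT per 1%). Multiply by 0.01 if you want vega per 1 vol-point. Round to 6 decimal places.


d1 = -0.8699045576; d2 = -0.9247418625
phi(d1) = 0.2732671194; exp(-qT) = 1.0000000000; exp(-rT) = 0.9987512803
Vega = S * exp(-qT) * phi(d1) * sqrt(T) = 90.2400 * 1.0000000000 * 0.2732671194 * 0.2886173938 = 7.117197

Answer: Vega = 7.117197


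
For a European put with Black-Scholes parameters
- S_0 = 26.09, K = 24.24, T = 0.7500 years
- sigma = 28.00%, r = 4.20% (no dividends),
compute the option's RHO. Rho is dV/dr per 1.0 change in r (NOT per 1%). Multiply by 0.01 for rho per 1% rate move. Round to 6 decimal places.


d1 = 0.5544539512; d2 = 0.3119668381
phi(d1) = 0.3421013895; exp(-qT) = 1.0000000000; exp(-rT) = 0.9689909565
N(-d2) = 0.3775328629
Rho = -K*T*exp(-rT)*N(-d2) = -24.2400 * 0.7500 * 0.9689909565 * 0.3775328629 = -6.650715

Answer: Rho = -6.650715


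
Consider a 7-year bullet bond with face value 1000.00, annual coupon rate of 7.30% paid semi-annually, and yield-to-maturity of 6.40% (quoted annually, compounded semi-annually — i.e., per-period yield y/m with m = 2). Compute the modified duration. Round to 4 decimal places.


Answer: Modified duration = 5.4675

Derivation:
Coupon per period c = face * coupon_rate / m = 36.500000
Periods per year m = 2; per-period yield y/m = 0.032000
Number of cashflows N = 14
Cashflows (t years, CF_t, discount factor 1/(1+y/m)^(m*t), PV):
  t = 0.5000: CF_t = 36.500000, DF = 0.968992, PV = 35.368217
  t = 1.0000: CF_t = 36.500000, DF = 0.938946, PV = 34.271528
  t = 1.5000: CF_t = 36.500000, DF = 0.909831, PV = 33.208845
  t = 2.0000: CF_t = 36.500000, DF = 0.881620, PV = 32.179113
  t = 2.5000: CF_t = 36.500000, DF = 0.854283, PV = 31.181312
  t = 3.0000: CF_t = 36.500000, DF = 0.827793, PV = 30.214449
  t = 3.5000: CF_t = 36.500000, DF = 0.802125, PV = 29.277567
  t = 4.0000: CF_t = 36.500000, DF = 0.777253, PV = 28.369735
  t = 4.5000: CF_t = 36.500000, DF = 0.753152, PV = 27.490054
  t = 5.0000: CF_t = 36.500000, DF = 0.729799, PV = 26.637649
  t = 5.5000: CF_t = 36.500000, DF = 0.707169, PV = 25.811675
  t = 6.0000: CF_t = 36.500000, DF = 0.685241, PV = 25.011313
  t = 6.5000: CF_t = 36.500000, DF = 0.663994, PV = 24.235769
  t = 7.0000: CF_t = 1036.500000, DF = 0.643405, PV = 666.888985
Price P = sum_t PV_t = 1050.146212
First compute Macaulay numerator sum_t t * PV_t:
  t * PV_t at t = 0.5000: 17.684109
  t * PV_t at t = 1.0000: 34.271528
  t * PV_t at t = 1.5000: 49.813268
  t * PV_t at t = 2.0000: 64.358227
  t * PV_t at t = 2.5000: 77.953279
  t * PV_t at t = 3.0000: 90.643347
  t * PV_t at t = 3.5000: 102.471484
  t * PV_t at t = 4.0000: 113.478942
  t * PV_t at t = 4.5000: 123.705242
  t * PV_t at t = 5.0000: 133.188245
  t * PV_t at t = 5.5000: 141.964214
  t * PV_t at t = 6.0000: 150.067880
  t * PV_t at t = 6.5000: 157.532497
  t * PV_t at t = 7.0000: 4668.222896
Macaulay duration D = 5925.355158 / 1050.146212 = 5.642410
Modified duration = D / (1 + y/m) = 5.642410 / (1 + 0.032000) = 5.467451


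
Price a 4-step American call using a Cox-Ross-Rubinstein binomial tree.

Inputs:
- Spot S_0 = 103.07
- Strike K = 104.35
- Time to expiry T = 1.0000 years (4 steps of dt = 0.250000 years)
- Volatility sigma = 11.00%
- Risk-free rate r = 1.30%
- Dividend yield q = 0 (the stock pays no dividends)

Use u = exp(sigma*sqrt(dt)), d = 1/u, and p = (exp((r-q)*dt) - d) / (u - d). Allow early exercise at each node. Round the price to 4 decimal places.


dt = T/N = 0.250000
u = exp(sigma*sqrt(dt)) = 1.056541; d = 1/u = 0.946485
p = (exp((r-q)*dt) - d) / (u - d) = 0.515832
Discount per step: exp(-r*dt) = 0.996755
Stock lattice S(k, i) with i counting down-moves:
  k=0: S(0,0) = 103.0700
  k=1: S(1,0) = 108.8976; S(1,1) = 97.5542
  k=2: S(2,0) = 115.0548; S(2,1) = 103.0700; S(2,2) = 92.3336
  k=3: S(3,0) = 121.5600; S(3,1) = 108.8976; S(3,2) = 97.5542; S(3,3) = 87.3924
  k=4: S(4,0) = 128.4331; S(4,1) = 115.0548; S(4,2) = 103.0700; S(4,3) = 92.3336; S(4,4) = 82.7156
Terminal payoffs V(N, i) = max(S_T - K, 0):
  V(4,0) = 24.083129; V(4,1) = 10.704781; V(4,2) = 0.000000; V(4,3) = 0.000000; V(4,4) = 0.000000
Backward induction: V(k, i) = exp(-r*dt) * [p * V(k+1, i) + (1-p) * V(k+1, i+1)]; then take max(V_cont, immediate exercise) for American.
  V(3,0) = exp(-r*dt) * [p*24.083129 + (1-p)*10.704781] = 17.548636; exercise = 17.210049; V(3,0) = max -> 17.548636
  V(3,1) = exp(-r*dt) * [p*10.704781 + (1-p)*0.000000] = 5.503952; exercise = 4.547641; V(3,1) = max -> 5.503952
  V(3,2) = exp(-r*dt) * [p*0.000000 + (1-p)*0.000000] = 0.000000; exercise = 0.000000; V(3,2) = max -> 0.000000
  V(3,3) = exp(-r*dt) * [p*0.000000 + (1-p)*0.000000] = 0.000000; exercise = 0.000000; V(3,3) = max -> 0.000000
  V(2,0) = exp(-r*dt) * [p*17.548636 + (1-p)*5.503952] = 11.678968; exercise = 10.704781; V(2,0) = max -> 11.678968
  V(2,1) = exp(-r*dt) * [p*5.503952 + (1-p)*0.000000] = 2.829903; exercise = 0.000000; V(2,1) = max -> 2.829903
  V(2,2) = exp(-r*dt) * [p*0.000000 + (1-p)*0.000000] = 0.000000; exercise = 0.000000; V(2,2) = max -> 0.000000
  V(1,0) = exp(-r*dt) * [p*11.678968 + (1-p)*2.829903] = 7.370541; exercise = 4.547641; V(1,0) = max -> 7.370541
  V(1,1) = exp(-r*dt) * [p*2.829903 + (1-p)*0.000000] = 1.455018; exercise = 0.000000; V(1,1) = max -> 1.455018
  V(0,0) = exp(-r*dt) * [p*7.370541 + (1-p)*1.455018] = 4.491812; exercise = 0.000000; V(0,0) = max -> 4.491812

Answer: Price = V(0,0) = 4.4918


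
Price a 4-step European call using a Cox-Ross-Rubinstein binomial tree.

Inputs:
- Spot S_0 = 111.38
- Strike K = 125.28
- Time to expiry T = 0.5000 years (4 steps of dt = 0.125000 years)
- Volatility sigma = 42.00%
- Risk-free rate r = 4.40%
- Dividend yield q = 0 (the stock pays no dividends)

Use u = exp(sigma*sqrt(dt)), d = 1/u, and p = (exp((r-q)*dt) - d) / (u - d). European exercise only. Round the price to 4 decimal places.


dt = T/N = 0.125000
u = exp(sigma*sqrt(dt)) = 1.160084; d = 1/u = 0.862007
p = (exp((r-q)*dt) - d) / (u - d) = 0.481447
Discount per step: exp(-r*dt) = 0.994515
Stock lattice S(k, i) with i counting down-moves:
  k=0: S(0,0) = 111.3800
  k=1: S(1,0) = 129.2102; S(1,1) = 96.0103
  k=2: S(2,0) = 149.8946; S(2,1) = 111.3800; S(2,2) = 82.7615
  k=3: S(3,0) = 173.8904; S(3,1) = 129.2102; S(3,2) = 96.0103; S(3,3) = 71.3410
  k=4: S(4,0) = 201.7274; S(4,1) = 149.8946; S(4,2) = 111.3800; S(4,3) = 82.7615; S(4,4) = 61.4964
Terminal payoffs V(N, i) = max(S_T - K, 0):
  V(4,0) = 76.447439; V(4,1) = 24.614637; V(4,2) = 0.000000; V(4,3) = 0.000000; V(4,4) = 0.000000
Backward induction: V(k, i) = exp(-r*dt) * [p * V(k+1, i) + (1-p) * V(k+1, i+1)].
  V(3,0) = exp(-r*dt) * [p*76.447439 + (1-p)*24.614637] = 49.297520
  V(3,1) = exp(-r*dt) * [p*24.614637 + (1-p)*0.000000] = 11.785653
  V(3,2) = exp(-r*dt) * [p*0.000000 + (1-p)*0.000000] = 0.000000
  V(3,3) = exp(-r*dt) * [p*0.000000 + (1-p)*0.000000] = 0.000000
  V(2,0) = exp(-r*dt) * [p*49.297520 + (1-p)*11.785653] = 29.681942
  V(2,1) = exp(-r*dt) * [p*11.785653 + (1-p)*0.000000] = 5.643049
  V(2,2) = exp(-r*dt) * [p*0.000000 + (1-p)*0.000000] = 0.000000
  V(1,0) = exp(-r*dt) * [p*29.681942 + (1-p)*5.643049] = 17.122080
  V(1,1) = exp(-r*dt) * [p*5.643049 + (1-p)*0.000000] = 2.701930
  V(0,0) = exp(-r*dt) * [p*17.122080 + (1-p)*2.701930] = 9.591574

Answer: Price = V(0,0) = 9.5916


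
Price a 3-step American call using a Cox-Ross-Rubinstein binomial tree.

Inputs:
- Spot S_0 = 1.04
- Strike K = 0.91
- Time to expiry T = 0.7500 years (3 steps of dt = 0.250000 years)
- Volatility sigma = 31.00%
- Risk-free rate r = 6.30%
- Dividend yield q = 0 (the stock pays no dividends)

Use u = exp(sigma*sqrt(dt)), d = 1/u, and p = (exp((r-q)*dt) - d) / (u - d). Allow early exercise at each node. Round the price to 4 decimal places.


dt = T/N = 0.250000
u = exp(sigma*sqrt(dt)) = 1.167658; d = 1/u = 0.856415
p = (exp((r-q)*dt) - d) / (u - d) = 0.512332
Discount per step: exp(-r*dt) = 0.984373
Stock lattice S(k, i) with i counting down-moves:
  k=0: S(0,0) = 1.0400
  k=1: S(1,0) = 1.2144; S(1,1) = 0.8907
  k=2: S(2,0) = 1.4180; S(2,1) = 1.0400; S(2,2) = 0.7628
  k=3: S(3,0) = 1.6557; S(3,1) = 1.2144; S(3,2) = 0.8907; S(3,3) = 0.6533
Terminal payoffs V(N, i) = max(S_T - K, 0):
  V(3,0) = 0.745695; V(3,1) = 0.304364; V(3,2) = 0.000000; V(3,3) = 0.000000
Backward induction: V(k, i) = exp(-r*dt) * [p * V(k+1, i) + (1-p) * V(k+1, i+1)]; then take max(V_cont, immediate exercise) for American.
  V(2,0) = exp(-r*dt) * [p*0.745695 + (1-p)*0.304364] = 0.522182; exercise = 0.507962; V(2,0) = max -> 0.522182
  V(2,1) = exp(-r*dt) * [p*0.304364 + (1-p)*0.000000] = 0.153499; exercise = 0.130000; V(2,1) = max -> 0.153499
  V(2,2) = exp(-r*dt) * [p*0.000000 + (1-p)*0.000000] = 0.000000; exercise = 0.000000; V(2,2) = max -> 0.000000
  V(1,0) = exp(-r*dt) * [p*0.522182 + (1-p)*0.153499] = 0.337037; exercise = 0.304364; V(1,0) = max -> 0.337037
  V(1,1) = exp(-r*dt) * [p*0.153499 + (1-p)*0.000000] = 0.077413; exercise = 0.000000; V(1,1) = max -> 0.077413
  V(0,0) = exp(-r*dt) * [p*0.337037 + (1-p)*0.077413] = 0.207138; exercise = 0.130000; V(0,0) = max -> 0.207138

Answer: Price = V(0,0) = 0.2071


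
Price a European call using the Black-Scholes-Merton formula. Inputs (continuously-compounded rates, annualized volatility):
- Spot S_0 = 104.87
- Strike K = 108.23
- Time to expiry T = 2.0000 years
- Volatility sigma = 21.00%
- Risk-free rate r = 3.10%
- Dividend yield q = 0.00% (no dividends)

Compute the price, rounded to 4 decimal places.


Answer: Price = 13.8306

Derivation:
d1 = (ln(S/K) + (r - q + 0.5*sigma^2) * T) / (sigma * sqrt(T)) = 0.25106633
d2 = d1 - sigma * sqrt(T) = -0.04591852
exp(-rT) = 0.93988289; exp(-qT) = 1.00000000
C = S_0 * exp(-qT) * N(d1) - K * exp(-rT) * N(d2)
N(d1) = 0.59911859; N(d2) = 0.48168760
C = 104.8700 * 1.00000000 * 0.59911859 - 108.2300 * 0.93988289 * 0.48168760 = 13.8306


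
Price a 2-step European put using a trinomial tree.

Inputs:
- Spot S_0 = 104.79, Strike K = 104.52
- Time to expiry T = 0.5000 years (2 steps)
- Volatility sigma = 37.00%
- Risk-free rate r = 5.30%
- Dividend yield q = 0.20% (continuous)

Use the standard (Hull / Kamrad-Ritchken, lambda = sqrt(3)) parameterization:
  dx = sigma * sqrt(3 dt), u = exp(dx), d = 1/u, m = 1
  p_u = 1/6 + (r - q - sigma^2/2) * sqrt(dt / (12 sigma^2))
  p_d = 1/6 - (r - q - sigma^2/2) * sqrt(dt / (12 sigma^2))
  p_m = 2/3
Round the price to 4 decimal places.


Answer: Price = V(0,0) = 7.8557

Derivation:
dt = T/N = 0.250000; dx = sigma*sqrt(3*dt) = 0.320429
u = exp(dx) = 1.377719; d = 1/u = 0.725837
p_u = 0.159859, p_m = 0.666667, p_d = 0.173474
Discount per step: exp(-r*dt) = 0.986837
Stock lattice S(k, j) with j the centered position index:
  k=0: S(0,+0) = 104.7900
  k=1: S(1,-1) = 76.0605; S(1,+0) = 104.7900; S(1,+1) = 144.3712
  k=2: S(2,-2) = 55.2075; S(2,-1) = 76.0605; S(2,+0) = 104.7900; S(2,+1) = 144.3712; S(2,+2) = 198.9030
Terminal payoffs V(N, j) = max(K - S_T, 0):
  V(2,-2) = 49.312459; V(2,-1) = 28.459510; V(2,+0) = 0.000000; V(2,+1) = 0.000000; V(2,+2) = 0.000000
Backward induction: V(k, j) = exp(-r*dt) * [p_u * V(k+1, j+1) + p_m * V(k+1, j) + p_d * V(k+1, j-1)]
  V(1,-1) = exp(-r*dt) * [p_u*0.000000 + p_m*28.459510 + p_d*49.312459] = 27.165100
  V(1,+0) = exp(-r*dt) * [p_u*0.000000 + p_m*0.000000 + p_d*28.459510] = 4.872000
  V(1,+1) = exp(-r*dt) * [p_u*0.000000 + p_m*0.000000 + p_d*0.000000] = 0.000000
  V(0,+0) = exp(-r*dt) * [p_u*0.000000 + p_m*4.872000 + p_d*27.165100] = 7.855657


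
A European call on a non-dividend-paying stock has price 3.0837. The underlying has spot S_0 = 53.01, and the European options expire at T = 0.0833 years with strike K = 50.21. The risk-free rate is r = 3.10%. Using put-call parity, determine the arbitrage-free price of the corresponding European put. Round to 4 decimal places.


Put-call parity: C - P = S_0 * exp(-qT) - K * exp(-rT).
S_0 * exp(-qT) = 53.0100 * 1.00000000 = 53.01000000
K * exp(-rT) = 50.2100 * 0.99742103 = 50.08050998
P = C - S*exp(-qT) + K*exp(-rT)
P = 3.0837 - 53.01000000 + 50.08050998 = 0.1542

Answer: Put price = 0.1542


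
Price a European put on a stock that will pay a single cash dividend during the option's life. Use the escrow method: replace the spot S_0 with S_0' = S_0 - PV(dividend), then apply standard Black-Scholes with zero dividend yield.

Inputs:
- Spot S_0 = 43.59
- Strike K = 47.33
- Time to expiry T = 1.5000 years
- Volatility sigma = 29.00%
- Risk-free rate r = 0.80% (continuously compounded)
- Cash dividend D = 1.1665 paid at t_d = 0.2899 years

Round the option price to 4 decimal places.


PV(D) = D * exp(-r * t_d) = 1.1665 * 0.99768349 = 1.16379779
S_0' = S_0 - PV(D) = 43.5900 - 1.16379779 = 42.42620221
d1 = (ln(S_0'/K) + (r + sigma^2/2)*T) / (sigma*sqrt(T)) = -0.09658083
d2 = d1 - sigma*sqrt(T) = -0.45175685
exp(-rT) = 0.98807171
N(-d1) = 0.53847036; N(-d2) = 0.67427792
P = K * exp(-rT) * N(-d2) - S_0' * N(-d1) = 47.3300 * 0.98807171 * 0.67427792 - 42.42620221 * 0.53847036 = 8.6876

Answer: Price = 8.6876


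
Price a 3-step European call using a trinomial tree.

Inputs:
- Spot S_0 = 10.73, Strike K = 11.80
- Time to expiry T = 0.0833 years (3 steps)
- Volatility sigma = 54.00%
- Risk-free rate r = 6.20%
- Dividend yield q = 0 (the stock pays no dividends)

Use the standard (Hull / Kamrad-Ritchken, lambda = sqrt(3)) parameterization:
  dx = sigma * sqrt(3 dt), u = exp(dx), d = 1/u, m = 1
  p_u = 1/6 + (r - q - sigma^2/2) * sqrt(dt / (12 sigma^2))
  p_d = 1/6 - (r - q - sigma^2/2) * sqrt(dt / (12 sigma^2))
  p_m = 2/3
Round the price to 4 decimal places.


dt = T/N = 0.027767; dx = sigma*sqrt(3*dt) = 0.155853
u = exp(dx) = 1.168655; d = 1/u = 0.855685
p_u = 0.159202, p_m = 0.666667, p_d = 0.174132
Discount per step: exp(-r*dt) = 0.998280
Stock lattice S(k, j) with j the centered position index:
  k=0: S(0,+0) = 10.7300
  k=1: S(1,-1) = 9.1815; S(1,+0) = 10.7300; S(1,+1) = 12.5397
  k=2: S(2,-2) = 7.8565; S(2,-1) = 9.1815; S(2,+0) = 10.7300; S(2,+1) = 12.5397; S(2,+2) = 14.6545
  k=3: S(3,-3) = 6.7227; S(3,-2) = 7.8565; S(3,-1) = 9.1815; S(3,+0) = 10.7300; S(3,+1) = 12.5397; S(3,+2) = 14.6545; S(3,+3) = 17.1261
Terminal payoffs V(N, j) = max(S_T - K, 0):
  V(3,-3) = 0.000000; V(3,-2) = 0.000000; V(3,-1) = 0.000000; V(3,+0) = 0.000000; V(3,+1) = 0.739667; V(3,+2) = 2.854542; V(3,+3) = 5.326102
Backward induction: V(k, j) = exp(-r*dt) * [p_u * V(k+1, j+1) + p_m * V(k+1, j) + p_d * V(k+1, j-1)]
  V(2,-2) = exp(-r*dt) * [p_u*0.000000 + p_m*0.000000 + p_d*0.000000] = 0.000000
  V(2,-1) = exp(-r*dt) * [p_u*0.000000 + p_m*0.000000 + p_d*0.000000] = 0.000000
  V(2,+0) = exp(-r*dt) * [p_u*0.739667 + p_m*0.000000 + p_d*0.000000] = 0.117554
  V(2,+1) = exp(-r*dt) * [p_u*2.854542 + p_m*0.739667 + p_d*0.000000] = 0.945930
  V(2,+2) = exp(-r*dt) * [p_u*5.326102 + p_m*2.854542 + p_d*0.739667] = 2.874799
  V(1,-1) = exp(-r*dt) * [p_u*0.117554 + p_m*0.000000 + p_d*0.000000] = 0.018683
  V(1,+0) = exp(-r*dt) * [p_u*0.945930 + p_m*0.117554 + p_d*0.000000] = 0.228569
  V(1,+1) = exp(-r*dt) * [p_u*2.874799 + p_m*0.945930 + p_d*0.117554] = 1.106856
  V(0,+0) = exp(-r*dt) * [p_u*1.106856 + p_m*0.228569 + p_d*0.018683] = 0.331275

Answer: Price = V(0,0) = 0.3313


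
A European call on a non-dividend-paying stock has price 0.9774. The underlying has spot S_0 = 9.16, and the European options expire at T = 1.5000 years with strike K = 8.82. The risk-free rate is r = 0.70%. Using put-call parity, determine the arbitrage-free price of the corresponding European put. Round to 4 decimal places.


Put-call parity: C - P = S_0 * exp(-qT) - K * exp(-rT).
S_0 * exp(-qT) = 9.1600 * 1.00000000 = 9.16000000
K * exp(-rT) = 8.8200 * 0.98955493 = 8.72787451
P = C - S*exp(-qT) + K*exp(-rT)
P = 0.9774 - 9.16000000 + 8.72787451 = 0.5453

Answer: Put price = 0.5453


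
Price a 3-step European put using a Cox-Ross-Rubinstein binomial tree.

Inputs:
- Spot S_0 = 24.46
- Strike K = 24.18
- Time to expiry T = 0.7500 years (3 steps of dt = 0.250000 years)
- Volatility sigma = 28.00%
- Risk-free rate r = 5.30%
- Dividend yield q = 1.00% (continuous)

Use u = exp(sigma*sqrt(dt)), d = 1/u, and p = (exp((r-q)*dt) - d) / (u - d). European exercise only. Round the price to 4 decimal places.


dt = T/N = 0.250000
u = exp(sigma*sqrt(dt)) = 1.150274; d = 1/u = 0.869358
p = (exp((r-q)*dt) - d) / (u - d) = 0.503531
Discount per step: exp(-r*dt) = 0.986837
Stock lattice S(k, i) with i counting down-moves:
  k=0: S(0,0) = 24.4600
  k=1: S(1,0) = 28.1357; S(1,1) = 21.2645
  k=2: S(2,0) = 32.3638; S(2,1) = 24.4600; S(2,2) = 18.4865
  k=3: S(3,0) = 37.2272; S(3,1) = 28.1357; S(3,2) = 21.2645; S(3,3) = 16.0714
Terminal payoffs V(N, i) = max(K - S_T, 0):
  V(3,0) = 0.000000; V(3,1) = 0.000000; V(3,2) = 2.915498; V(3,3) = 8.108635
Backward induction: V(k, i) = exp(-r*dt) * [p * V(k+1, i) + (1-p) * V(k+1, i+1)].
  V(2,0) = exp(-r*dt) * [p*0.000000 + (1-p)*0.000000] = 0.000000
  V(2,1) = exp(-r*dt) * [p*0.000000 + (1-p)*2.915498] = 1.428401
  V(2,2) = exp(-r*dt) * [p*2.915498 + (1-p)*8.108635] = 5.421416
  V(1,0) = exp(-r*dt) * [p*0.000000 + (1-p)*1.428401] = 0.699822
  V(1,1) = exp(-r*dt) * [p*1.428401 + (1-p)*5.421416] = 3.365914
  V(0,0) = exp(-r*dt) * [p*0.699822 + (1-p)*3.365914] = 1.996819

Answer: Price = V(0,0) = 1.9968


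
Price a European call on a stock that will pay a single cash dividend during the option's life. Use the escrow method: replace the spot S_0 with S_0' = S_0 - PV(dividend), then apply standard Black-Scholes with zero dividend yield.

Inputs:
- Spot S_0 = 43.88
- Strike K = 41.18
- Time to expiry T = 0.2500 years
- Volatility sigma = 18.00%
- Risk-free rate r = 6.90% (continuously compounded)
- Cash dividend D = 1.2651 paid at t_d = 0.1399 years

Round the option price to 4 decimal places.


PV(D) = D * exp(-r * t_d) = 1.2651 * 0.99039334 = 1.25294662
S_0' = S_0 - PV(D) = 43.8800 - 1.25294662 = 42.62705338
d1 = (ln(S_0'/K) + (r + sigma^2/2)*T) / (sigma*sqrt(T)) = 0.62040451
d2 = d1 - sigma*sqrt(T) = 0.53040451
exp(-rT) = 0.98289793
N(d1) = 0.73250425; N(d2) = 0.70208425
C = S_0' * N(d1) - K * exp(-rT) * N(d2) = 42.62705338 * 0.73250425 - 41.1800 * 0.98289793 * 0.70208425 = 2.8071

Answer: Price = 2.8071


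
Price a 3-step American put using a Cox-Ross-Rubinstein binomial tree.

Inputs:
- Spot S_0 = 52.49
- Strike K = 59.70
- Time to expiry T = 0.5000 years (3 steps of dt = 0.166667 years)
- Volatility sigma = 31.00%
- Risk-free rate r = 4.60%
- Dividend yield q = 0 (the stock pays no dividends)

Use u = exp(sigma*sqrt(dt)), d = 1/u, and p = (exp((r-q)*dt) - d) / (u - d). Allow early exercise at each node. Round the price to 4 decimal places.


Answer: Price = V(0,0) = 8.4812

Derivation:
dt = T/N = 0.166667
u = exp(sigma*sqrt(dt)) = 1.134914; d = 1/u = 0.881124
p = (exp((r-q)*dt) - d) / (u - d) = 0.498728
Discount per step: exp(-r*dt) = 0.992363
Stock lattice S(k, i) with i counting down-moves:
  k=0: S(0,0) = 52.4900
  k=1: S(1,0) = 59.5716; S(1,1) = 46.2502
  k=2: S(2,0) = 67.6087; S(2,1) = 52.4900; S(2,2) = 40.7522
  k=3: S(3,0) = 76.7301; S(3,1) = 59.5716; S(3,2) = 46.2502; S(3,3) = 35.9077
Terminal payoffs V(N, i) = max(K - S_T, 0):
  V(3,0) = 0.000000; V(3,1) = 0.128359; V(3,2) = 13.449804; V(3,3) = 23.792300
Backward induction: V(k, i) = exp(-r*dt) * [p * V(k+1, i) + (1-p) * V(k+1, i+1)]; then take max(V_cont, immediate exercise) for American.
  V(2,0) = exp(-r*dt) * [p*0.000000 + (1-p)*0.128359] = 0.063851; exercise = 0.000000; V(2,0) = max -> 0.063851
  V(2,1) = exp(-r*dt) * [p*0.128359 + (1-p)*13.449804] = 6.754050; exercise = 7.210000; V(2,1) = max -> 7.210000
  V(2,2) = exp(-r*dt) * [p*13.449804 + (1-p)*23.792300] = 18.491894; exercise = 18.947844; V(2,2) = max -> 18.947844
  V(1,0) = exp(-r*dt) * [p*0.063851 + (1-p)*7.210000] = 3.618172; exercise = 0.128359; V(1,0) = max -> 3.618172
  V(1,1) = exp(-r*dt) * [p*7.210000 + (1-p)*18.947844] = 12.993854; exercise = 13.449804; V(1,1) = max -> 13.449804
  V(0,0) = exp(-r*dt) * [p*3.618172 + (1-p)*13.449804] = 8.481224; exercise = 7.210000; V(0,0) = max -> 8.481224


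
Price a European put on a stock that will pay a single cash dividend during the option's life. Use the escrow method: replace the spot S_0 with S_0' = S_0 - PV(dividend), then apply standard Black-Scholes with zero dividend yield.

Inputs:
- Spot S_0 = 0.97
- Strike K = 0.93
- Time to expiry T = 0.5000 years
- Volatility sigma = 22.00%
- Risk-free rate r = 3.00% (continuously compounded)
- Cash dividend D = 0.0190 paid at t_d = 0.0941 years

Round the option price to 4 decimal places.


Answer: Price = 0.0421

Derivation:
PV(D) = D * exp(-r * t_d) = 0.0190 * 0.99718098 = 0.01894644
S_0' = S_0 - PV(D) = 0.9700 - 0.01894644 = 0.95105356
d1 = (ln(S_0'/K) + (r + sigma^2/2)*T) / (sigma*sqrt(T)) = 0.31810674
d2 = d1 - sigma*sqrt(T) = 0.16254325
exp(-rT) = 0.98511194
N(-d1) = 0.37520198; N(-d2) = 0.43543904
P = K * exp(-rT) * N(-d2) - S_0' * N(-d1) = 0.9300 * 0.98511194 * 0.43543904 - 0.95105356 * 0.37520198 = 0.0421


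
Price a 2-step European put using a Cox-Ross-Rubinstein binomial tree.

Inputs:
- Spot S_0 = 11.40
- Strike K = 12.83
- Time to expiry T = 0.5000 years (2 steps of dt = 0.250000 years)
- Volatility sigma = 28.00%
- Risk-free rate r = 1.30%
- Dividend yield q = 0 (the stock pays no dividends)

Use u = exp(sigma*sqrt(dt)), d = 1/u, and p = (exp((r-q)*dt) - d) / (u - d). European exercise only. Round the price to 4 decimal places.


Answer: Price = V(0,0) = 1.8556

Derivation:
dt = T/N = 0.250000
u = exp(sigma*sqrt(dt)) = 1.150274; d = 1/u = 0.869358
p = (exp((r-q)*dt) - d) / (u - d) = 0.476645
Discount per step: exp(-r*dt) = 0.996755
Stock lattice S(k, i) with i counting down-moves:
  k=0: S(0,0) = 11.4000
  k=1: S(1,0) = 13.1131; S(1,1) = 9.9107
  k=2: S(2,0) = 15.0837; S(2,1) = 11.4000; S(2,2) = 8.6159
Terminal payoffs V(N, i) = max(K - S_T, 0):
  V(2,0) = 0.000000; V(2,1) = 1.430000; V(2,2) = 4.214065
Backward induction: V(k, i) = exp(-r*dt) * [p * V(k+1, i) + (1-p) * V(k+1, i+1)].
  V(1,0) = exp(-r*dt) * [p*0.000000 + (1-p)*1.430000] = 0.745969
  V(1,1) = exp(-r*dt) * [p*1.430000 + (1-p)*4.214065] = 2.877686
  V(0,0) = exp(-r*dt) * [p*0.745969 + (1-p)*2.877686] = 1.855573


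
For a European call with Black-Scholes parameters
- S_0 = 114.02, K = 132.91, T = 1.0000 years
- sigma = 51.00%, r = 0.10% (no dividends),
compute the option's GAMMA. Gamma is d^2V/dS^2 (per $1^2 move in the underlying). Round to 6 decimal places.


Answer: Gamma = 0.006854

Derivation:
d1 = -0.0436241879; d2 = -0.5536241879
phi(d1) = 0.3985628535; exp(-qT) = 1.0000000000; exp(-rT) = 0.9990004998
Gamma = exp(-qT) * phi(d1) / (S * sigma * sqrt(T)) = 1.0000000000 * 0.3985628535 / (114.0200 * 0.5100 * 1.0000000000) = 0.006854


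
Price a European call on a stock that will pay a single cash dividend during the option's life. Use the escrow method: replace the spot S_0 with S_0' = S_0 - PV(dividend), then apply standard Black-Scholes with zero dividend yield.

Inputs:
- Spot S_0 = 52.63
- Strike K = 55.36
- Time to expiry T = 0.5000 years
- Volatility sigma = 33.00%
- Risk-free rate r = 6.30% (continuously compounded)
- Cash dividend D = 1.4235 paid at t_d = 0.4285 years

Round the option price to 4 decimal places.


PV(D) = D * exp(-r * t_d) = 1.4235 * 0.97336562 = 1.38558596
S_0' = S_0 - PV(D) = 52.6300 - 1.38558596 = 51.24441404
d1 = (ln(S_0'/K) + (r + sigma^2/2)*T) / (sigma*sqrt(T)) = -0.07939178
d2 = d1 - sigma*sqrt(T) = -0.31273702
exp(-rT) = 0.96899096
N(d1) = 0.46836050; N(d2) = 0.37724023
C = S_0' * N(d1) - K * exp(-rT) * N(d2) = 51.24441404 * 0.46836050 - 55.3600 * 0.96899096 * 0.37724023 = 3.7644

Answer: Price = 3.7644


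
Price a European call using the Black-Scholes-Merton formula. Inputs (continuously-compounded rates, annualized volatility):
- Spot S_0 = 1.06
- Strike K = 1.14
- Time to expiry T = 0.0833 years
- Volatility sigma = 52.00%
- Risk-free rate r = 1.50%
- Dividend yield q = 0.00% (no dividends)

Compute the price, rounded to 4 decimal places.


Answer: Price = 0.0338

Derivation:
d1 = (ln(S/K) + (r - q + 0.5*sigma^2) * T) / (sigma * sqrt(T)) = -0.40143440
d2 = d1 - sigma * sqrt(T) = -0.55151545
exp(-rT) = 0.99875128; exp(-qT) = 1.00000000
C = S_0 * exp(-qT) * N(d1) - K * exp(-rT) * N(d2)
N(d1) = 0.34405016; N(d2) = 0.29064019
C = 1.0600 * 1.00000000 * 0.34405016 - 1.1400 * 0.99875128 * 0.29064019 = 0.0338
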